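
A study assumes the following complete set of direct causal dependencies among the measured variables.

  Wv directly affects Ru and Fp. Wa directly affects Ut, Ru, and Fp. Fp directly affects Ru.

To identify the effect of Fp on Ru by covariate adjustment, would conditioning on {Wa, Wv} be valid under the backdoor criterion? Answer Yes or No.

Yes

Backdoor paths from Fp to Ru (paths whose first edge points into Fp):
  P1: Fp <- Wa -> Ru
  P2: Fp <- Wv -> Ru
Condition 1 (no descendant of Fp in the set): holds — descendants of Fp are {Ru}; none are in {Wa, Wv}.
Condition 2 (every backdoor path blocked by {Wa, Wv}):
  P1: blocked at fork node Wa ∈ conditioning set.
  P2: blocked at fork node Wv ∈ conditioning set.
{Wa, Wv} satisfies the backdoor criterion.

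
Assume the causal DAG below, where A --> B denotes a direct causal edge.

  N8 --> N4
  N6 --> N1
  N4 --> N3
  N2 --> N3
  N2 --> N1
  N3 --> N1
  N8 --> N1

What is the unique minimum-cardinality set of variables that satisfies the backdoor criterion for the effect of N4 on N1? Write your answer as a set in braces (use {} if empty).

{N8}

Variables eligible for adjustment (non-descendants of N4, excluding N4 and N1): {N2, N6, N8}.
Backdoor paths from N4 to N1:
  P1: N4 <- N8 -> N1
The empty set is not sufficient: P1 (N4 <- N8 -> N1) has no collider blocking it and no conditioned non-collider, so it is open.
Try {N8}:
  P1: blocked at fork node N8 ∈ conditioning set.
{N8} contains no descendant of N4 and blocks every backdoor path.
No other singleton works — e.g. {N2} leaves P1 open — so {N8} is the unique smallest valid adjustment set.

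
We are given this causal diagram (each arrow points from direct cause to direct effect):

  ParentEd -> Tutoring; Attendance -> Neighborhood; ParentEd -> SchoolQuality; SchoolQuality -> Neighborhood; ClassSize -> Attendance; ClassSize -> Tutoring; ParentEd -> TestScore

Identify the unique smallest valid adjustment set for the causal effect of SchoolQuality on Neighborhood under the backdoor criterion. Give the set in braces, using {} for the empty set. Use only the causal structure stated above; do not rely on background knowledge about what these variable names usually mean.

Variables eligible for adjustment (non-descendants of SchoolQuality, excluding SchoolQuality and Neighborhood): {Attendance, ClassSize, ParentEd, TestScore, Tutoring}.
Backdoor paths from SchoolQuality to Neighborhood:
  P1: SchoolQuality <- ParentEd -> Tutoring <- ClassSize -> Attendance -> Neighborhood
Each backdoor path contains an unconditioned collider, so every path is already blocked with the empty conditioning set:
  P1: blocked at collider Tutoring (neither it nor any descendant is in the conditioning set).
The empty set is therefore the unique smallest valid set.

{}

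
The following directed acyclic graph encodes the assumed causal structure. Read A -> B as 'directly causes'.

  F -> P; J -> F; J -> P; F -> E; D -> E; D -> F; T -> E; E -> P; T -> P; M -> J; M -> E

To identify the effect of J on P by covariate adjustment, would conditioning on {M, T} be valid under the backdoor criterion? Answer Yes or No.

Yes

Backdoor paths from J to P (paths whose first edge points into J):
  P1: J <- M -> E <- D -> F -> P
  P2: J <- M -> E <- T -> P
  P3: J <- M -> E <- F -> P
  P4: J <- M -> E -> P
Condition 1 (no descendant of J in the set): holds — descendants of J are {E, F, P}; none are in {M, T}.
Condition 2 (every backdoor path blocked by {M, T}):
  P1: blocked at fork node M ∈ conditioning set.
  P2: blocked at fork node M ∈ conditioning set.
  P3: blocked at fork node M ∈ conditioning set.
  P4: blocked at fork node M ∈ conditioning set.
{M, T} satisfies the backdoor criterion.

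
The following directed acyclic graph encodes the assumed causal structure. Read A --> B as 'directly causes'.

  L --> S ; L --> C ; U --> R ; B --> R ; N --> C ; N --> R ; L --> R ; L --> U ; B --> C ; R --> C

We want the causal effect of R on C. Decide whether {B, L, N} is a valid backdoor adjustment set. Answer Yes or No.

Yes

Backdoor paths from R to C (paths whose first edge points into R):
  P1: R <- L -> C
  P2: R <- U <- L -> C
  P3: R <- B -> C
  P4: R <- N -> C
Condition 1 (no descendant of R in the set): holds — descendants of R are {C}; none are in {B, L, N}.
Condition 2 (every backdoor path blocked by {B, L, N}):
  P1: blocked at fork node L ∈ conditioning set.
  P2: blocked at fork node L ∈ conditioning set.
  P3: blocked at fork node B ∈ conditioning set.
  P4: blocked at fork node N ∈ conditioning set.
{B, L, N} satisfies the backdoor criterion.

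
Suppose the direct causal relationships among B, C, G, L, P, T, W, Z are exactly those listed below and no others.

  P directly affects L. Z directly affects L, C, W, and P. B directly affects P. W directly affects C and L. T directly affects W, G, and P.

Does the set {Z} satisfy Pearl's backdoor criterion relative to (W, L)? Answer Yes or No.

No

Backdoor paths from W to L (paths whose first edge points into W):
  P1: W <- T -> P <- Z -> L
  P2: W <- T -> P -> L
  P3: W <- Z -> P -> L
  P4: W <- Z -> L
Condition 1 (no descendant of W in the set): holds — descendants of W are {C, L}; none are in {Z}.
Condition 2 (every backdoor path blocked by {Z}):
  P1: blocked at collider P (neither it nor any descendant is in the conditioning set).
  P2: open — no interior node is in the conditioning set.
  P3: blocked at fork node Z ∈ conditioning set.
  P4: blocked at fork node Z ∈ conditioning set.
{Z} does not satisfy the backdoor criterion.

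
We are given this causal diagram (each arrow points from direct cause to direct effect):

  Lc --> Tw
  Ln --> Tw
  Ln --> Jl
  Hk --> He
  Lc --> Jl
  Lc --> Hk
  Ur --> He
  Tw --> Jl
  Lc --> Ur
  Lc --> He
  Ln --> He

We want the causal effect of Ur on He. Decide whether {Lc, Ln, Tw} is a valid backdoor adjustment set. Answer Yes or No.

Yes

Backdoor paths from Ur to He (paths whose first edge points into Ur):
  P1: Ur <- Lc -> Tw <- Ln -> He
  P2: Ur <- Lc -> Tw -> Jl <- Ln -> He
  P3: Ur <- Lc -> Hk -> He
  P4: Ur <- Lc -> Jl <- Ln -> He
  P5: Ur <- Lc -> Jl <- Tw <- Ln -> He
  P6: Ur <- Lc -> He
Condition 1 (no descendant of Ur in the set): holds — descendants of Ur are {He}; none are in {Lc, Ln, Tw}.
Condition 2 (every backdoor path blocked by {Lc, Ln, Tw}):
  P1: blocked at fork node Lc ∈ conditioning set.
  P2: blocked at fork node Lc ∈ conditioning set.
  P3: blocked at fork node Lc ∈ conditioning set.
  P4: blocked at fork node Lc ∈ conditioning set.
  P5: blocked at fork node Lc ∈ conditioning set.
  P6: blocked at fork node Lc ∈ conditioning set.
{Lc, Ln, Tw} satisfies the backdoor criterion.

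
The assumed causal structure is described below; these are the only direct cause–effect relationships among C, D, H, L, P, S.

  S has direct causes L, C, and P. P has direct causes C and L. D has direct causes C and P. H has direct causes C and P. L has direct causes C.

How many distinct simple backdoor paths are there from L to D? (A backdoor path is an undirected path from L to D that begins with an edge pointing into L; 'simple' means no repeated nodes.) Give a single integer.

A backdoor path from L to D is any simple undirected path whose first edge points into L (i.e. leaves L via a parent).
Parents of L: {C}.
Enumerating:
  P1: L <- C -> P -> D
  P2: L <- C -> D
  P3: L <- C -> S <- P -> D
  P4: L <- C -> H <- P -> D
That exhausts the simple backdoor paths. Count: 4.

4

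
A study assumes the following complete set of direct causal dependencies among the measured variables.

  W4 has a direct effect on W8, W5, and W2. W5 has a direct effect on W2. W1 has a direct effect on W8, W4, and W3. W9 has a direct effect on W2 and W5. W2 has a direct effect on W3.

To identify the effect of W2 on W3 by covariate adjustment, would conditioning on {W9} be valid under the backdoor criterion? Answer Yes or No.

No

Backdoor paths from W2 to W3 (paths whose first edge points into W2):
  P1: W2 <- W9 -> W5 <- W4 <- W1 -> W3
  P2: W2 <- W9 -> W5 <- W4 -> W8 <- W1 -> W3
  P3: W2 <- W4 <- W1 -> W3
  P4: W2 <- W4 -> W8 <- W1 -> W3
  P5: W2 <- W5 <- W4 <- W1 -> W3
  P6: W2 <- W5 <- W4 -> W8 <- W1 -> W3
Condition 1 (no descendant of W2 in the set): holds — descendants of W2 are {W3}; none are in {W9}.
Condition 2 (every backdoor path blocked by {W9}):
  P1: blocked at fork node W9 ∈ conditioning set.
  P2: blocked at fork node W9 ∈ conditioning set.
  P3: open — no interior node is in the conditioning set.
  P4: blocked at collider W8 (neither it nor any descendant is in the conditioning set).
  P5: open — no interior node is in the conditioning set.
  P6: blocked at collider W8 (neither it nor any descendant is in the conditioning set).
{W9} does not satisfy the backdoor criterion.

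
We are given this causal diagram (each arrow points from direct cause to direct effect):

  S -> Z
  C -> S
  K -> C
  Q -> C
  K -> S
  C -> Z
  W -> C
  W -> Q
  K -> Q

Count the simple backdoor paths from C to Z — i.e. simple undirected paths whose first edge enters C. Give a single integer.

3

A backdoor path from C to Z is any simple undirected path whose first edge points into C (i.e. leaves C via a parent).
Parents of C: {K, Q, W}.
Enumerating:
  P1: C <- W -> Q <- K -> S -> Z
  P2: C <- K -> S -> Z
  P3: C <- Q <- K -> S -> Z
That exhausts the simple backdoor paths. Count: 3.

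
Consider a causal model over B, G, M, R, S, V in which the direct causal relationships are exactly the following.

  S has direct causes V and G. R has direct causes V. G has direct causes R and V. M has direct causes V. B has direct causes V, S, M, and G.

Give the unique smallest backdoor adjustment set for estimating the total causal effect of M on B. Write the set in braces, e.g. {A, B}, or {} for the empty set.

Variables eligible for adjustment (non-descendants of M, excluding M and B): {G, R, S, V}.
Backdoor paths from M to B:
  P1: M <- V -> R -> G -> S -> B
  P2: M <- V -> R -> G -> B
  P3: M <- V -> G -> S -> B
  P4: M <- V -> G -> B
  P5: M <- V -> S <- G -> B
  P6: M <- V -> S -> B
  P7: M <- V -> B
The empty set is not sufficient: P1 (M <- V -> R -> G -> S -> B) has no collider blocking it and no conditioned non-collider, so it is open.
Try {V}:
  P1: blocked at fork node V ∈ conditioning set.
  P2: blocked at fork node V ∈ conditioning set.
  P3: blocked at fork node V ∈ conditioning set.
  P4: blocked at fork node V ∈ conditioning set.
  P5: blocked at fork node V ∈ conditioning set.
  P6: blocked at fork node V ∈ conditioning set.
  P7: blocked at fork node V ∈ conditioning set.
{V} contains no descendant of M and blocks every backdoor path.
No other singleton works — e.g. {R} leaves P3 open — so {V} is the unique smallest valid adjustment set.

{V}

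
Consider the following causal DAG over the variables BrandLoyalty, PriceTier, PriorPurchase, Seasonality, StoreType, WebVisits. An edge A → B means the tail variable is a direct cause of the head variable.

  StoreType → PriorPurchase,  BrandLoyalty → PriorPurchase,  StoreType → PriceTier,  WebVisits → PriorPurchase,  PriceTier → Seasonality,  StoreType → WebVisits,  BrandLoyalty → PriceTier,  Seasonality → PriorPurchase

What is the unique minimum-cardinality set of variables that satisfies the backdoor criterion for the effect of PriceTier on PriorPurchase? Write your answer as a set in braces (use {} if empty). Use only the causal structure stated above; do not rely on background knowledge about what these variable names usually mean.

Variables eligible for adjustment (non-descendants of PriceTier, excluding PriceTier and PriorPurchase): {BrandLoyalty, StoreType, WebVisits}.
Backdoor paths from PriceTier to PriorPurchase:
  P1: PriceTier <- BrandLoyalty -> PriorPurchase
  P2: PriceTier <- StoreType -> WebVisits -> PriorPurchase
  P3: PriceTier <- StoreType -> PriorPurchase
The empty set is not sufficient: P1 (PriceTier <- BrandLoyalty -> PriorPurchase) has no collider blocking it and no conditioned non-collider, so it is open.
Try {BrandLoyalty, StoreType}:
  P1: blocked at fork node BrandLoyalty ∈ conditioning set.
  P2: blocked at fork node StoreType ∈ conditioning set.
  P3: blocked at fork node StoreType ∈ conditioning set.
{BrandLoyalty, StoreType} contains no descendant of PriceTier and blocks every backdoor path.
Every element of {BrandLoyalty, StoreType} is needed (dropping BrandLoyalty leaves P1 open; dropping StoreType leaves P2 open), so no proper subset is valid.
Among all size-2 subsets of the eligible variables, only {BrandLoyalty, StoreType} blocks every backdoor path, so it is the unique smallest valid adjustment set.

{BrandLoyalty, StoreType}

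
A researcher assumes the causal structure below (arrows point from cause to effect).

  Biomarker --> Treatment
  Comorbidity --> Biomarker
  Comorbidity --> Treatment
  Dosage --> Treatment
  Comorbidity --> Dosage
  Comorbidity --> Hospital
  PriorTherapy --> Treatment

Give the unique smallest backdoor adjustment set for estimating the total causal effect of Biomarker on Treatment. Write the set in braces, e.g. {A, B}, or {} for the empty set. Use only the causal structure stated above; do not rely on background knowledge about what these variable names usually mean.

Variables eligible for adjustment (non-descendants of Biomarker, excluding Biomarker and Treatment): {Comorbidity, Dosage, Hospital, PriorTherapy}.
Backdoor paths from Biomarker to Treatment:
  P1: Biomarker <- Comorbidity -> Dosage -> Treatment
  P2: Biomarker <- Comorbidity -> Treatment
The empty set is not sufficient: P1 (Biomarker <- Comorbidity -> Dosage -> Treatment) has no collider blocking it and no conditioned non-collider, so it is open.
Try {Comorbidity}:
  P1: blocked at fork node Comorbidity ∈ conditioning set.
  P2: blocked at fork node Comorbidity ∈ conditioning set.
{Comorbidity} contains no descendant of Biomarker and blocks every backdoor path.
No other singleton works — e.g. {PriorTherapy} leaves P1 open — so {Comorbidity} is the unique smallest valid adjustment set.

{Comorbidity}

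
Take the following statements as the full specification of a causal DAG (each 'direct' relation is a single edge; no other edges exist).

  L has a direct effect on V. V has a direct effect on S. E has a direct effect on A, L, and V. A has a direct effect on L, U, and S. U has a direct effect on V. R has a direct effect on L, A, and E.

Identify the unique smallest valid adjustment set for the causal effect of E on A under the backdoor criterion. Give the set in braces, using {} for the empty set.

Variables eligible for adjustment (non-descendants of E, excluding E and A): {R}.
Backdoor paths from E to A:
  P1: E <- R -> A
  P2: E <- R -> L <- A
  P3: E <- R -> L -> V <- U <- A
  P4: E <- R -> L -> V -> S <- A
The empty set is not sufficient: P1 (E <- R -> A) has no collider blocking it and no conditioned non-collider, so it is open.
Try {R}:
  P1: blocked at fork node R ∈ conditioning set.
  P2: blocked at fork node R ∈ conditioning set.
  P3: blocked at fork node R ∈ conditioning set.
  P4: blocked at fork node R ∈ conditioning set.
{R} contains no descendant of E and blocks every backdoor path.
{R} is the unique smallest valid adjustment set.

{R}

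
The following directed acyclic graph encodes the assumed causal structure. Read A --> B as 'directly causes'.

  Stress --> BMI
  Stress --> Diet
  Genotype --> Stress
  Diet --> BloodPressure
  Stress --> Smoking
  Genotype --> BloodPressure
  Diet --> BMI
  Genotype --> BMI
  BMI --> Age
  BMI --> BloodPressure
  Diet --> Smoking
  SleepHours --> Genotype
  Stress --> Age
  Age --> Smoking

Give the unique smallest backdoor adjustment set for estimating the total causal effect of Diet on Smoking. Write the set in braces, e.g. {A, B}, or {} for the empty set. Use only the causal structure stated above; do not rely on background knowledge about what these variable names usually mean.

{Stress}

Variables eligible for adjustment (non-descendants of Diet, excluding Diet and Smoking): {Genotype, SleepHours, Stress}.
Backdoor paths from Diet to Smoking:
  P1: Diet <- Stress <- Genotype -> BMI -> Age -> Smoking
  P2: Diet <- Stress <- Genotype -> BloodPressure <- BMI -> Age -> Smoking
  P3: Diet <- Stress -> BMI -> Age -> Smoking
  P4: Diet <- Stress -> Age -> Smoking
  P5: Diet <- Stress -> Smoking
The empty set is not sufficient: P1 (Diet <- Stress <- Genotype -> BMI -> Age -> Smoking) has no collider blocking it and no conditioned non-collider, so it is open.
Try {Stress}:
  P1: blocked at chain node Stress ∈ conditioning set.
  P2: blocked at chain node Stress ∈ conditioning set.
  P3: blocked at fork node Stress ∈ conditioning set.
  P4: blocked at fork node Stress ∈ conditioning set.
  P5: blocked at fork node Stress ∈ conditioning set.
{Stress} contains no descendant of Diet and blocks every backdoor path.
No other singleton works — e.g. {SleepHours} leaves P1 open — so {Stress} is the unique smallest valid adjustment set.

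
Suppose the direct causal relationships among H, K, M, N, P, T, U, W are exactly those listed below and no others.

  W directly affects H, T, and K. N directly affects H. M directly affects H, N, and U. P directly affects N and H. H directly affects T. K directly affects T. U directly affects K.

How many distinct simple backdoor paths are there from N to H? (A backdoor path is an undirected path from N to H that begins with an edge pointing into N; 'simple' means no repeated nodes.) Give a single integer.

6

A backdoor path from N to H is any simple undirected path whose first edge points into N (i.e. leaves N via a parent).
Parents of N: {M, P}.
Enumerating:
  P1: N <- P -> H
  P2: N <- M -> U -> K <- W -> H
  P3: N <- M -> U -> K <- W -> T <- H
  P4: N <- M -> U -> K -> T <- W -> H
  P5: N <- M -> U -> K -> T <- H
  P6: N <- M -> H
That exhausts the simple backdoor paths. Count: 6.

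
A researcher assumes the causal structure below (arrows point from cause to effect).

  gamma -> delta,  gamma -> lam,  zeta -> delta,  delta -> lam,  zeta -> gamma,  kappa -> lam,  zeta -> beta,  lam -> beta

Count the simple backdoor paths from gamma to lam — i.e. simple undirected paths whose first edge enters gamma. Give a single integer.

A backdoor path from gamma to lam is any simple undirected path whose first edge points into gamma (i.e. leaves gamma via a parent).
Parents of gamma: {zeta}.
Enumerating:
  P1: gamma <- zeta -> delta -> lam
  P2: gamma <- zeta -> beta <- lam
That exhausts the simple backdoor paths. Count: 2.

2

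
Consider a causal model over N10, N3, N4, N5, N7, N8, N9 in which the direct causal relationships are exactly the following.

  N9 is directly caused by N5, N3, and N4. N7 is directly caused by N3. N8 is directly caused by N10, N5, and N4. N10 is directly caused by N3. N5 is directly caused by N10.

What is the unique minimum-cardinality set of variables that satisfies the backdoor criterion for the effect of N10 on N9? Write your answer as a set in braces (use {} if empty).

Variables eligible for adjustment (non-descendants of N10, excluding N10 and N9): {N3, N4, N7}.
Backdoor paths from N10 to N9:
  P1: N10 <- N3 -> N9
The empty set is not sufficient: P1 (N10 <- N3 -> N9) has no collider blocking it and no conditioned non-collider, so it is open.
Try {N3}:
  P1: blocked at fork node N3 ∈ conditioning set.
{N3} contains no descendant of N10 and blocks every backdoor path.
No other singleton works — e.g. {N4} leaves P1 open — so {N3} is the unique smallest valid adjustment set.

{N3}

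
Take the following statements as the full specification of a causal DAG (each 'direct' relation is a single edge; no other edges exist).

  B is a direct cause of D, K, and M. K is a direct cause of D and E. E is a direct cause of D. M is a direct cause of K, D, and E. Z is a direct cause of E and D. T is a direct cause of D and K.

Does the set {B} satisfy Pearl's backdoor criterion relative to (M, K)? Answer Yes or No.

Yes

Backdoor paths from M to K (paths whose first edge points into M):
  P1: M <- B -> K
  P2: M <- B -> D <- T -> K
  P3: M <- B -> D <- K
  P4: M <- B -> D <- Z -> E <- K
  P5: M <- B -> D <- E <- K
Condition 1 (no descendant of M in the set): holds — descendants of M are {D, E, K}; none are in {B}.
Condition 2 (every backdoor path blocked by {B}):
  P1: blocked at fork node B ∈ conditioning set.
  P2: blocked at fork node B ∈ conditioning set.
  P3: blocked at fork node B ∈ conditioning set.
  P4: blocked at fork node B ∈ conditioning set.
  P5: blocked at fork node B ∈ conditioning set.
{B} satisfies the backdoor criterion.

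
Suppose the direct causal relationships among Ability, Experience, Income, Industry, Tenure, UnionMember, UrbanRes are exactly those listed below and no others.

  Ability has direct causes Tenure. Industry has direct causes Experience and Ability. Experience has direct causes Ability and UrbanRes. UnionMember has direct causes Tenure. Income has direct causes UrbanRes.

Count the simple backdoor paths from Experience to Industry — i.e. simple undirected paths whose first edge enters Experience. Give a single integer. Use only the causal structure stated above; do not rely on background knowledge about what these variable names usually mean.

1

A backdoor path from Experience to Industry is any simple undirected path whose first edge points into Experience (i.e. leaves Experience via a parent).
Parents of Experience: {Ability, UrbanRes}.
Enumerating:
  P1: Experience <- Ability -> Industry
That exhausts the simple backdoor paths. Count: 1.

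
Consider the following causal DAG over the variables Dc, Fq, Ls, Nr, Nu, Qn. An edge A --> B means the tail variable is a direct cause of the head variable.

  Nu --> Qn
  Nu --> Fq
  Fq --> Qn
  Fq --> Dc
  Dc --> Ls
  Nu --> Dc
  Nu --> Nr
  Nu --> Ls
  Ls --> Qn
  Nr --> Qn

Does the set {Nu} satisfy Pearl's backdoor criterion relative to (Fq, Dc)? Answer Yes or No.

Yes

Backdoor paths from Fq to Dc (paths whose first edge points into Fq):
  P1: Fq <- Nu -> Dc
  P2: Fq <- Nu -> Nr -> Qn <- Ls <- Dc
  P3: Fq <- Nu -> Ls <- Dc
  P4: Fq <- Nu -> Qn <- Ls <- Dc
Condition 1 (no descendant of Fq in the set): holds — descendants of Fq are {Dc, Ls, Qn}; none are in {Nu}.
Condition 2 (every backdoor path blocked by {Nu}):
  P1: blocked at fork node Nu ∈ conditioning set.
  P2: blocked at fork node Nu ∈ conditioning set.
  P3: blocked at fork node Nu ∈ conditioning set.
  P4: blocked at fork node Nu ∈ conditioning set.
{Nu} satisfies the backdoor criterion.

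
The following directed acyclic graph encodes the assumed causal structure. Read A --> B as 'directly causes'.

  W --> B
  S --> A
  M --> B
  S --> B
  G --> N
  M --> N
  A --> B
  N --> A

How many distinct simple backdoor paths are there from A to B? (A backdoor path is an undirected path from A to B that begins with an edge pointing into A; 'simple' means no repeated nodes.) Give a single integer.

2

A backdoor path from A to B is any simple undirected path whose first edge points into A (i.e. leaves A via a parent).
Parents of A: {N, S}.
Enumerating:
  P1: A <- S -> B
  P2: A <- N <- M -> B
That exhausts the simple backdoor paths. Count: 2.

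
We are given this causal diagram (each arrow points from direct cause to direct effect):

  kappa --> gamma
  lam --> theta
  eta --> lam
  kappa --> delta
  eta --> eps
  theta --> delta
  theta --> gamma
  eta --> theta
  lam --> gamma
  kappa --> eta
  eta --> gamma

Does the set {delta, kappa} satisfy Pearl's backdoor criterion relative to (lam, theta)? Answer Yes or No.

Backdoor paths from lam to theta (paths whose first edge points into lam):
  P1: lam <- eta <- kappa -> delta <- theta
  P2: lam <- eta <- kappa -> gamma <- theta
  P3: lam <- eta -> theta
  P4: lam <- eta -> gamma <- kappa -> delta <- theta
  P5: lam <- eta -> gamma <- theta
Condition 1 (no descendant of lam in the set): FAILS — delta is a descendant of lam.
Condition 2 (every backdoor path blocked by {delta, kappa}):
  P1: blocked at fork node kappa ∈ conditioning set.
  P2: blocked at fork node kappa ∈ conditioning set.
  P3: open — no interior node is in the conditioning set.
  P4: blocked at collider gamma (neither it nor any descendant is in the conditioning set).
  P5: blocked at collider gamma (neither it nor any descendant is in the conditioning set).
{delta, kappa} does not satisfy the backdoor criterion.

No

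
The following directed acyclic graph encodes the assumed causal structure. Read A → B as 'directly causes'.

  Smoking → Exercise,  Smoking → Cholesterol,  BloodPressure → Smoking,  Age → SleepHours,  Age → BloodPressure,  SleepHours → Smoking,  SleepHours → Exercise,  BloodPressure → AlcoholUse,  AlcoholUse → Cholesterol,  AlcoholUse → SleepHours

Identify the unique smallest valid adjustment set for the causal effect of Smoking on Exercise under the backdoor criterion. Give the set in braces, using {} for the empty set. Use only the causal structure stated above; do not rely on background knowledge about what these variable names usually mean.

{SleepHours}

Variables eligible for adjustment (non-descendants of Smoking, excluding Smoking and Exercise): {Age, AlcoholUse, BloodPressure, SleepHours}.
Backdoor paths from Smoking to Exercise:
  P1: Smoking <- BloodPressure <- Age -> SleepHours -> Exercise
  P2: Smoking <- BloodPressure -> AlcoholUse -> SleepHours -> Exercise
  P3: Smoking <- SleepHours -> Exercise
The empty set is not sufficient: P1 (Smoking <- BloodPressure <- Age -> SleepHours -> Exercise) has no collider blocking it and no conditioned non-collider, so it is open.
Try {SleepHours}:
  P1: blocked at chain node SleepHours ∈ conditioning set.
  P2: blocked at chain node SleepHours ∈ conditioning set.
  P3: blocked at fork node SleepHours ∈ conditioning set.
{SleepHours} contains no descendant of Smoking and blocks every backdoor path.
No other singleton works — e.g. {Age} leaves P2 open — so {SleepHours} is the unique smallest valid adjustment set.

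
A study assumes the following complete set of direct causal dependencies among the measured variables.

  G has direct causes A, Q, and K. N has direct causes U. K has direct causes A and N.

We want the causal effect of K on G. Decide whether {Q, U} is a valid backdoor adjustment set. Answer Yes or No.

Backdoor paths from K to G (paths whose first edge points into K):
  P1: K <- A -> G
Condition 1 (no descendant of K in the set): holds — descendants of K are {G}; none are in {Q, U}.
Condition 2 (every backdoor path blocked by {Q, U}):
  P1: open — no interior node is in the conditioning set.
{Q, U} does not satisfy the backdoor criterion.

No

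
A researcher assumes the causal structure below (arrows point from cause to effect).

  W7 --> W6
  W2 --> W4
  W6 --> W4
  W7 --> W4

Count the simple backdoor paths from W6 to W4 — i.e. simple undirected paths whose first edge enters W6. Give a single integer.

1

A backdoor path from W6 to W4 is any simple undirected path whose first edge points into W6 (i.e. leaves W6 via a parent).
Parents of W6: {W7}.
Enumerating:
  P1: W6 <- W7 -> W4
That exhausts the simple backdoor paths. Count: 1.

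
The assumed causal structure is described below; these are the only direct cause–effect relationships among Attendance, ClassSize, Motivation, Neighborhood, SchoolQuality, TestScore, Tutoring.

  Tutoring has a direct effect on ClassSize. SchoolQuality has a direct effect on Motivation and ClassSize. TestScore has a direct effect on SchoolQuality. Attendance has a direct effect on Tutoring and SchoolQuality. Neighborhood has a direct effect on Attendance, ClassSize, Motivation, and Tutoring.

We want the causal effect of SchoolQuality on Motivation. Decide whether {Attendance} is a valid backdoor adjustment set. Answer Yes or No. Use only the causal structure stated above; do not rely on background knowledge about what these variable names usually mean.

Yes

Backdoor paths from SchoolQuality to Motivation (paths whose first edge points into SchoolQuality):
  P1: SchoolQuality <- Attendance <- Neighborhood -> Motivation
  P2: SchoolQuality <- Attendance -> Tutoring <- Neighborhood -> Motivation
  P3: SchoolQuality <- Attendance -> Tutoring -> ClassSize <- Neighborhood -> Motivation
Condition 1 (no descendant of SchoolQuality in the set): holds — descendants of SchoolQuality are {ClassSize, Motivation}; none are in {Attendance}.
Condition 2 (every backdoor path blocked by {Attendance}):
  P1: blocked at chain node Attendance ∈ conditioning set.
  P2: blocked at fork node Attendance ∈ conditioning set.
  P3: blocked at fork node Attendance ∈ conditioning set.
{Attendance} satisfies the backdoor criterion.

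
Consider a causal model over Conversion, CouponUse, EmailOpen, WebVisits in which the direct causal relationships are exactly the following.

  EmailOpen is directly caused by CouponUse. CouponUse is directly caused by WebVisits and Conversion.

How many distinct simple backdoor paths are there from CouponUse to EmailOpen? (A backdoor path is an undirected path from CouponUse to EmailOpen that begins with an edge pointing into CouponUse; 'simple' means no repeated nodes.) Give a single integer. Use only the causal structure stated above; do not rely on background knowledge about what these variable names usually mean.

0

A backdoor path from CouponUse to EmailOpen is any simple undirected path whose first edge points into CouponUse (i.e. leaves CouponUse via a parent).
Parents of CouponUse: {Conversion, WebVisits}.
No simple path from any parent of CouponUse reaches EmailOpen without revisiting CouponUse, so there are no backdoor paths.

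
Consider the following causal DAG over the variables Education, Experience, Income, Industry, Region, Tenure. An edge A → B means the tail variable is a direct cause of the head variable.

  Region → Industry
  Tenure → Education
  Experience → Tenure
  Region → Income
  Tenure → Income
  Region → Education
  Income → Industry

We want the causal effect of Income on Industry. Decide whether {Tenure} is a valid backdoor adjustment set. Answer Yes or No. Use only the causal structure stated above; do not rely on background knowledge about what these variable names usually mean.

Backdoor paths from Income to Industry (paths whose first edge points into Income):
  P1: Income <- Region -> Industry
  P2: Income <- Tenure -> Education <- Region -> Industry
Condition 1 (no descendant of Income in the set): holds — descendants of Income are {Industry}; none are in {Tenure}.
Condition 2 (every backdoor path blocked by {Tenure}):
  P1: open — no interior node is in the conditioning set.
  P2: blocked at fork node Tenure ∈ conditioning set.
{Tenure} does not satisfy the backdoor criterion.

No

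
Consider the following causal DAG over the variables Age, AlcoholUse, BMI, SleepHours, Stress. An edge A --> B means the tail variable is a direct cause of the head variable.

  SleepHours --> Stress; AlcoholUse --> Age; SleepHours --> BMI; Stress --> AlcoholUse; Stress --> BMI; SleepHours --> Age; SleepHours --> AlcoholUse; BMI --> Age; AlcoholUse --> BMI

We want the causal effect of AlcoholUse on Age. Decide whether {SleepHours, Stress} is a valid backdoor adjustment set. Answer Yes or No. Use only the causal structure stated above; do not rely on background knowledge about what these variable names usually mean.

Backdoor paths from AlcoholUse to Age (paths whose first edge points into AlcoholUse):
  P1: AlcoholUse <- SleepHours -> Stress -> BMI -> Age
  P2: AlcoholUse <- SleepHours -> BMI -> Age
  P3: AlcoholUse <- SleepHours -> Age
  P4: AlcoholUse <- Stress <- SleepHours -> BMI -> Age
  P5: AlcoholUse <- Stress <- SleepHours -> Age
  P6: AlcoholUse <- Stress -> BMI <- SleepHours -> Age
  P7: AlcoholUse <- Stress -> BMI -> Age
Condition 1 (no descendant of AlcoholUse in the set): holds — descendants of AlcoholUse are {Age, BMI}; none are in {SleepHours, Stress}.
Condition 2 (every backdoor path blocked by {SleepHours, Stress}):
  P1: blocked at fork node SleepHours ∈ conditioning set.
  P2: blocked at fork node SleepHours ∈ conditioning set.
  P3: blocked at fork node SleepHours ∈ conditioning set.
  P4: blocked at chain node Stress ∈ conditioning set.
  P5: blocked at chain node Stress ∈ conditioning set.
  P6: blocked at fork node Stress ∈ conditioning set.
  P7: blocked at fork node Stress ∈ conditioning set.
{SleepHours, Stress} satisfies the backdoor criterion.

Yes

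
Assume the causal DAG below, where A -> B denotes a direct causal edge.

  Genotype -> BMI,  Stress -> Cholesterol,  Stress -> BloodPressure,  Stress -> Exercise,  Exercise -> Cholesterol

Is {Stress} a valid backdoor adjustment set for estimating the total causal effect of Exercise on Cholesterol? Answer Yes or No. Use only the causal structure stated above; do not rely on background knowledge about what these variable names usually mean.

Yes

Backdoor paths from Exercise to Cholesterol (paths whose first edge points into Exercise):
  P1: Exercise <- Stress -> Cholesterol
Condition 1 (no descendant of Exercise in the set): holds — descendants of Exercise are {Cholesterol}; none are in {Stress}.
Condition 2 (every backdoor path blocked by {Stress}):
  P1: blocked at fork node Stress ∈ conditioning set.
{Stress} satisfies the backdoor criterion.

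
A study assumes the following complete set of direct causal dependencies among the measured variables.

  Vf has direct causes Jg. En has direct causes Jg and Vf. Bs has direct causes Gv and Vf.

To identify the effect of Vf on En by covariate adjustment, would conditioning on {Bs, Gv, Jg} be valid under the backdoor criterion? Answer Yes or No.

Backdoor paths from Vf to En (paths whose first edge points into Vf):
  P1: Vf <- Jg -> En
Condition 1 (no descendant of Vf in the set): FAILS — Bs is a descendant of Vf.
Condition 2 (every backdoor path blocked by {Bs, Gv, Jg}):
  P1: blocked at fork node Jg ∈ conditioning set.
{Bs, Gv, Jg} does not satisfy the backdoor criterion.

No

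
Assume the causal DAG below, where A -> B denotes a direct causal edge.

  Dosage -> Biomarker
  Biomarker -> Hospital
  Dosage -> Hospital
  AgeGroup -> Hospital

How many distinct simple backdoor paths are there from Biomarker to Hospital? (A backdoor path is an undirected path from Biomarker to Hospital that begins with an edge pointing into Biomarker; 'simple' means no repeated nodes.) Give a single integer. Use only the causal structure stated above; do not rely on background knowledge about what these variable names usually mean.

1

A backdoor path from Biomarker to Hospital is any simple undirected path whose first edge points into Biomarker (i.e. leaves Biomarker via a parent).
Parents of Biomarker: {Dosage}.
Enumerating:
  P1: Biomarker <- Dosage -> Hospital
That exhausts the simple backdoor paths. Count: 1.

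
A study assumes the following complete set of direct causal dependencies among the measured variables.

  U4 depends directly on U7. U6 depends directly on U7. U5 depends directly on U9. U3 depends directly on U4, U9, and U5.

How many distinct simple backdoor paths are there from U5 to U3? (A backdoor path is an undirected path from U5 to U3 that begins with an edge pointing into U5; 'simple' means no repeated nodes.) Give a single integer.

1

A backdoor path from U5 to U3 is any simple undirected path whose first edge points into U5 (i.e. leaves U5 via a parent).
Parents of U5: {U9}.
Enumerating:
  P1: U5 <- U9 -> U3
That exhausts the simple backdoor paths. Count: 1.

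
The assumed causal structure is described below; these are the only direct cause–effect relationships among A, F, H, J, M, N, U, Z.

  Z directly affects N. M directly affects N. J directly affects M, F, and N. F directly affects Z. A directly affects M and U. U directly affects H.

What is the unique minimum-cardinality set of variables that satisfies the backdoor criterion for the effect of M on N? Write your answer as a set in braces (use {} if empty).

Variables eligible for adjustment (non-descendants of M, excluding M and N): {A, F, H, J, U, Z}.
Backdoor paths from M to N:
  P1: M <- J -> F -> Z -> N
  P2: M <- J -> N
The empty set is not sufficient: P1 (M <- J -> F -> Z -> N) has no collider blocking it and no conditioned non-collider, so it is open.
Try {J}:
  P1: blocked at fork node J ∈ conditioning set.
  P2: blocked at fork node J ∈ conditioning set.
{J} contains no descendant of M and blocks every backdoor path.
No other singleton works — e.g. {A} leaves P1 open — so {J} is the unique smallest valid adjustment set.

{J}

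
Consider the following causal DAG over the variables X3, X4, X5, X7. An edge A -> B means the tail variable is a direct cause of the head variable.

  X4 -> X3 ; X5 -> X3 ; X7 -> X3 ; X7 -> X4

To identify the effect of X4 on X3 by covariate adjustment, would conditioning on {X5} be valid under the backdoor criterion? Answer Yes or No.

No

Backdoor paths from X4 to X3 (paths whose first edge points into X4):
  P1: X4 <- X7 -> X3
Condition 1 (no descendant of X4 in the set): holds — descendants of X4 are {X3}; none are in {X5}.
Condition 2 (every backdoor path blocked by {X5}):
  P1: open — no interior node is in the conditioning set.
{X5} does not satisfy the backdoor criterion.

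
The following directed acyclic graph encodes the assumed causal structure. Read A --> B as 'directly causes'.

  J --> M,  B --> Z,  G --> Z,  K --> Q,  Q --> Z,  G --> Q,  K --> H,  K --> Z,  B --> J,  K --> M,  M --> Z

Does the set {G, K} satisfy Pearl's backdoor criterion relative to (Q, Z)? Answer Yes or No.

Backdoor paths from Q to Z (paths whose first edge points into Q):
  P1: Q <- K -> M <- J <- B -> Z
  P2: Q <- K -> M -> Z
  P3: Q <- K -> Z
  P4: Q <- G -> Z
Condition 1 (no descendant of Q in the set): holds — descendants of Q are {Z}; none are in {G, K}.
Condition 2 (every backdoor path blocked by {G, K}):
  P1: blocked at fork node K ∈ conditioning set.
  P2: blocked at fork node K ∈ conditioning set.
  P3: blocked at fork node K ∈ conditioning set.
  P4: blocked at fork node G ∈ conditioning set.
{G, K} satisfies the backdoor criterion.

Yes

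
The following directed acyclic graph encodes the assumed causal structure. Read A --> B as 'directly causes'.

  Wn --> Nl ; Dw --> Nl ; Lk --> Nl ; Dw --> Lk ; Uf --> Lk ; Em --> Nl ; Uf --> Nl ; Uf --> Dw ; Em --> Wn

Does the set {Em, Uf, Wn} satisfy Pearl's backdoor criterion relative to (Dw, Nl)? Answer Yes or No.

Yes

Backdoor paths from Dw to Nl (paths whose first edge points into Dw):
  P1: Dw <- Uf -> Lk -> Nl
  P2: Dw <- Uf -> Nl
Condition 1 (no descendant of Dw in the set): holds — descendants of Dw are {Lk, Nl}; none are in {Em, Uf, Wn}.
Condition 2 (every backdoor path blocked by {Em, Uf, Wn}):
  P1: blocked at fork node Uf ∈ conditioning set.
  P2: blocked at fork node Uf ∈ conditioning set.
{Em, Uf, Wn} satisfies the backdoor criterion.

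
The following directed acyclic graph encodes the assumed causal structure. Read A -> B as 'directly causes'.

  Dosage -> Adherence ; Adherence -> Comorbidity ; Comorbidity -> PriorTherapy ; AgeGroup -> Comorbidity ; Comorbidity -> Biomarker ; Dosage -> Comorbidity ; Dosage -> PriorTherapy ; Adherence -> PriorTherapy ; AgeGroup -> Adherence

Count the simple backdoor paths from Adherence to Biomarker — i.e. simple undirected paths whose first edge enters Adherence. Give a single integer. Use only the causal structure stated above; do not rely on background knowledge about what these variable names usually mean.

A backdoor path from Adherence to Biomarker is any simple undirected path whose first edge points into Adherence (i.e. leaves Adherence via a parent).
Parents of Adherence: {AgeGroup, Dosage}.
Enumerating:
  P1: Adherence <- Dosage -> Comorbidity -> Biomarker
  P2: Adherence <- Dosage -> PriorTherapy <- Comorbidity -> Biomarker
  P3: Adherence <- AgeGroup -> Comorbidity -> Biomarker
That exhausts the simple backdoor paths. Count: 3.

3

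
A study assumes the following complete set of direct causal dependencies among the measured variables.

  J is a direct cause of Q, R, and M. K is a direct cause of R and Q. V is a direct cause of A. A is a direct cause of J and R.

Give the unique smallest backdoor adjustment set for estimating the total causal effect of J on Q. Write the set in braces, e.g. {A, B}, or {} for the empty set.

Variables eligible for adjustment (non-descendants of J, excluding J and Q): {A, K, V}.
Backdoor paths from J to Q:
  P1: J <- A -> R <- K -> Q
Each backdoor path contains an unconditioned collider, so every path is already blocked with the empty conditioning set:
  P1: blocked at collider R (neither it nor any descendant is in the conditioning set).
The empty set is therefore the unique smallest valid set.

{}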